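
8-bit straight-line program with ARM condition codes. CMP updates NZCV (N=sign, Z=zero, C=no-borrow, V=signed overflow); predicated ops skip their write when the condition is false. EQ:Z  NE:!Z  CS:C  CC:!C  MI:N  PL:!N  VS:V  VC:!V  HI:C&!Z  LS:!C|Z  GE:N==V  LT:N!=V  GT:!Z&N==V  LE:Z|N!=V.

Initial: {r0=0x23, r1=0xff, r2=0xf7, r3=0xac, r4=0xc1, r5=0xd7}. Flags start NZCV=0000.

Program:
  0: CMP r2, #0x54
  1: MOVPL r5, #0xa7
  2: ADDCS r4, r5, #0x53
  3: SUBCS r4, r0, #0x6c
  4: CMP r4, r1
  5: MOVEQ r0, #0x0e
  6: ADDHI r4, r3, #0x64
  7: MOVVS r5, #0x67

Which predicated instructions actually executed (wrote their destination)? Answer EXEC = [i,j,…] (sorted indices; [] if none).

EXEC = [2,3]

0: ✓ CMP  NZCV=1010
1: · MOVPL
2: ✓ ADDCS  r4←0x2a
3: ✓ SUBCS  r4←0xb7
4: ✓ CMP  NZCV=1000
5: · MOVEQ
6: · ADDHI
7: · MOVVS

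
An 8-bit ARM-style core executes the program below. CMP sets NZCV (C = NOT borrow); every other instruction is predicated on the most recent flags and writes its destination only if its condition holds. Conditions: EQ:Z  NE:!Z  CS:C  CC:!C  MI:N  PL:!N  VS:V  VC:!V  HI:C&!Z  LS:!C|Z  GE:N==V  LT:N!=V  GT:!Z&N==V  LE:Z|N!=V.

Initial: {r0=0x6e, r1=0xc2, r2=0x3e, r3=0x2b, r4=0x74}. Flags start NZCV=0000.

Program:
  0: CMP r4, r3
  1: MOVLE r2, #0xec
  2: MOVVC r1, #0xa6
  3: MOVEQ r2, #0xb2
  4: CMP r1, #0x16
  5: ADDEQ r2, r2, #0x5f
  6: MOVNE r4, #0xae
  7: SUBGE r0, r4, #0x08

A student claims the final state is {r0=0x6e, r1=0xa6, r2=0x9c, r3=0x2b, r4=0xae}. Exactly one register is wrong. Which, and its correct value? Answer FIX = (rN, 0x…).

0: ✓ CMP  NZCV=0010
1: · MOVLE
2: ✓ MOVVC  r1←0xa6
3: · MOVEQ
4: ✓ CMP  NZCV=1010
5: · ADDEQ
6: ✓ MOVNE  r4←0xae
7: · SUBGE

FIX = (r2, 0x3e)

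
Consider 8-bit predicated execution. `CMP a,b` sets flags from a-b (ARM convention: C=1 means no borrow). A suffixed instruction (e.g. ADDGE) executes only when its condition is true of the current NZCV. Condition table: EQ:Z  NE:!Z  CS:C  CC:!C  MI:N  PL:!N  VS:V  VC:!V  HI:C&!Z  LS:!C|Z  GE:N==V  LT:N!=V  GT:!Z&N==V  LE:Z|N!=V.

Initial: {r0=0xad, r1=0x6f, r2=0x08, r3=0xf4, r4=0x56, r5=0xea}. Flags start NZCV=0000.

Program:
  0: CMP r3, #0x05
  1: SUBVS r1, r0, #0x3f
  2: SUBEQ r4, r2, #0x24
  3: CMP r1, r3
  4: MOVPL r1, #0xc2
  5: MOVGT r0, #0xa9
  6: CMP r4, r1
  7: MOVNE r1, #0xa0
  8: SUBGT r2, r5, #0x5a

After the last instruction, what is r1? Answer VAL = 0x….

VAL = 0xa0

0: ✓ CMP  NZCV=1010
1: · SUBVS
2: · SUBEQ
3: ✓ CMP  NZCV=0000
4: ✓ MOVPL  r1←0xc2
5: ✓ MOVGT  r0←0xa9
6: ✓ CMP  NZCV=1001
7: ✓ MOVNE  r1←0xa0
8: ✓ SUBGT  r2←0x90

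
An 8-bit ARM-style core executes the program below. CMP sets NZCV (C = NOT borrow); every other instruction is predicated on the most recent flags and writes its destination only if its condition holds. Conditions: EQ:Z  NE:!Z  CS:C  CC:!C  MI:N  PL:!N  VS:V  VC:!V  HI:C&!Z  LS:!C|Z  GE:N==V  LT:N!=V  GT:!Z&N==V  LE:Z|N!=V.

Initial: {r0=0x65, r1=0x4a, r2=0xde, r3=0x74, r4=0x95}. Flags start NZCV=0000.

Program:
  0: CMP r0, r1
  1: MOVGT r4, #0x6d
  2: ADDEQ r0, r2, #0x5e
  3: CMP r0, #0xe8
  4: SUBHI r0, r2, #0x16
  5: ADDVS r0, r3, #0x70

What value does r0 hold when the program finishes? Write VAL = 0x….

[0] flags=0010 → (cmp)
[1] flags=0010 GT?T → r4=0x6d
[2] flags=0010 EQ?F → skip
[3] flags=0000 → (cmp)
[4] flags=0000 HI?F → skip
[5] flags=0000 VS?F → skip

VAL = 0x65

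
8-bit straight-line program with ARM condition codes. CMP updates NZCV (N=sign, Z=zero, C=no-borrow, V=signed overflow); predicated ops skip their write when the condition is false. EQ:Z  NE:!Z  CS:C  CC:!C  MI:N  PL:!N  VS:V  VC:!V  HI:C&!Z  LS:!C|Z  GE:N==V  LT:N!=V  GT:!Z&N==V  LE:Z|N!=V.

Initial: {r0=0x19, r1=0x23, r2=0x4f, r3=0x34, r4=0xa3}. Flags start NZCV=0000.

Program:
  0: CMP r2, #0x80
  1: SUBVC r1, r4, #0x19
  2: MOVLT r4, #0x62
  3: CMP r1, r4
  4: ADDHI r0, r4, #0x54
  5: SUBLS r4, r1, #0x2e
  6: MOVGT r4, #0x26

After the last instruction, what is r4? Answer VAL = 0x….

0: ✓ CMP  NZCV=1001
1: · SUBVC
2: · MOVLT
3: ✓ CMP  NZCV=1001
4: · ADDHI
5: ✓ SUBLS  r4←0xf5
6: ✓ MOVGT  r4←0x26

VAL = 0x26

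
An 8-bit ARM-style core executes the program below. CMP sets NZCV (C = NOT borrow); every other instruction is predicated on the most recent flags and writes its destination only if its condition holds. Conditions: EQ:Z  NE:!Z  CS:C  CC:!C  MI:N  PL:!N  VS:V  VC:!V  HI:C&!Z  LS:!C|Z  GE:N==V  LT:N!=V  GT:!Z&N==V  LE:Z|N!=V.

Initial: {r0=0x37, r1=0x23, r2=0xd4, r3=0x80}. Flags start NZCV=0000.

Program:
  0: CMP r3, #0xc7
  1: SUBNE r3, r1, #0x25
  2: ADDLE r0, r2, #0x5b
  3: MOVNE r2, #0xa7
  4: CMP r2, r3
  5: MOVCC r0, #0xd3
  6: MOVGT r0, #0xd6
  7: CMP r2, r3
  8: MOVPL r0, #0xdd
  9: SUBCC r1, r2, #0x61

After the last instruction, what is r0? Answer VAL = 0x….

0: ✓ CMP  NZCV=1000
1: ✓ SUBNE  r3←0xfe
2: ✓ ADDLE  r0←0x2f
3: ✓ MOVNE  r2←0xa7
4: ✓ CMP  NZCV=1000
5: ✓ MOVCC  r0←0xd3
6: · MOVGT
7: ✓ CMP  NZCV=1000
8: · MOVPL
9: ✓ SUBCC  r1←0x46

VAL = 0xd3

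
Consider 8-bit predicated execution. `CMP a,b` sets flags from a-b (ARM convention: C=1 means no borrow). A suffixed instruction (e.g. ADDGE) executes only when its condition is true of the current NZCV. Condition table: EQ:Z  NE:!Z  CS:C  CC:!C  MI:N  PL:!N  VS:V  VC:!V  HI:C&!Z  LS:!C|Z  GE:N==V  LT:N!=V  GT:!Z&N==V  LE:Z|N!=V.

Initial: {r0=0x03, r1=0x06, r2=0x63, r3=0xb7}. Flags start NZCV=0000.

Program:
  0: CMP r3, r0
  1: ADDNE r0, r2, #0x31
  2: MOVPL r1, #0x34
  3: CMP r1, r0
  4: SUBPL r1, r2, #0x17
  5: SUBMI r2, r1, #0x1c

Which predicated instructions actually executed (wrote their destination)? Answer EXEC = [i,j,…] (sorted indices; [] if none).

EXEC = [1,4]

0: ✓ CMP  NZCV=1010
1: ✓ ADDNE  r0←0x94
2: · MOVPL
3: ✓ CMP  NZCV=0000
4: ✓ SUBPL  r1←0x4c
5: · SUBMI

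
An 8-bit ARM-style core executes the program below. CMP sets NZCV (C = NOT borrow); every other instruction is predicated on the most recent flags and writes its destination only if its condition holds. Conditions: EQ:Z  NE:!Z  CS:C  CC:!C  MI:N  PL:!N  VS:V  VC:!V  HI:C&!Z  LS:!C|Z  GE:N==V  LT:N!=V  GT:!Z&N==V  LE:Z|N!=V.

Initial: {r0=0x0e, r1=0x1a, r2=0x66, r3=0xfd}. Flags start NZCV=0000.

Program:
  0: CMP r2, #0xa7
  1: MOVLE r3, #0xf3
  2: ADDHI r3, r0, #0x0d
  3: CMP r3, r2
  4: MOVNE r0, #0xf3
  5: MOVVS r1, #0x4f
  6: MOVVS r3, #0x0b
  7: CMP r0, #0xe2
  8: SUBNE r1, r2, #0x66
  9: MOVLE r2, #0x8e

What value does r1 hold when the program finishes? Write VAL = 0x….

0: ✓ CMP  NZCV=1001
1: · MOVLE
2: · ADDHI
3: ✓ CMP  NZCV=1010
4: ✓ MOVNE  r0←0xf3
5: · MOVVS
6: · MOVVS
7: ✓ CMP  NZCV=0010
8: ✓ SUBNE  r1←0x00
9: · MOVLE

VAL = 0x00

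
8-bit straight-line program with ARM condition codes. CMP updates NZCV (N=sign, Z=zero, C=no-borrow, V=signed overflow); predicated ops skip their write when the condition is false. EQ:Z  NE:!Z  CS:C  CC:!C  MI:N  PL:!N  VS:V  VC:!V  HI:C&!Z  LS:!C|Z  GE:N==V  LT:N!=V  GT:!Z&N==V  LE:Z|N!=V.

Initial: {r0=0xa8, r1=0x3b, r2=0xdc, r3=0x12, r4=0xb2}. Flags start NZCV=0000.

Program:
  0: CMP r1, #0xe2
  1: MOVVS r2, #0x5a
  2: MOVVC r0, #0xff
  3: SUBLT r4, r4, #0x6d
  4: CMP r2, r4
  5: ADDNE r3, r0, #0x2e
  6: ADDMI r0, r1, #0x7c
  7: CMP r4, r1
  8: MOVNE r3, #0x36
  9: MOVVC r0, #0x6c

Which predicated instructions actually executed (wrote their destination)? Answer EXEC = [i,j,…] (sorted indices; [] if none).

[0] flags=0000 → (cmp)
[1] flags=0000 VS?F → skip
[2] flags=0000 VC?T → r0=0xff
[3] flags=0000 LT?F → skip
[4] flags=0010 → (cmp)
[5] flags=0010 NE?T → r3=0x2d
[6] flags=0010 MI?F → skip
[7] flags=0011 → (cmp)
[8] flags=0011 NE?T → r3=0x36
[9] flags=0011 VC?F → skip

EXEC = [2,5,8]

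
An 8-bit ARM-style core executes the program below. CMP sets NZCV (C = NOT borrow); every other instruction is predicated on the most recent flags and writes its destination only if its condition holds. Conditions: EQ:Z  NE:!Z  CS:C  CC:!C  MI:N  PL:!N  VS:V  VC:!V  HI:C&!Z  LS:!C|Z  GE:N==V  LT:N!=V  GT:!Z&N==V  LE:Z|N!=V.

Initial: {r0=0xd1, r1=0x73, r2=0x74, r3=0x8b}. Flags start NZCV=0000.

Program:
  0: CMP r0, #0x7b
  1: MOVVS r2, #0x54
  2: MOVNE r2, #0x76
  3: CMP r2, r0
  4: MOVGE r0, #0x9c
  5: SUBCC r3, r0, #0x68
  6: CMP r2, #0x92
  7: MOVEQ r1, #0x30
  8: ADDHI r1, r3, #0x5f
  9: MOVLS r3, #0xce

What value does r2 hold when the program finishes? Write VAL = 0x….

0: ✓ CMP  NZCV=0011
1: ✓ MOVVS  r2←0x54
2: ✓ MOVNE  r2←0x76
3: ✓ CMP  NZCV=1001
4: ✓ MOVGE  r0←0x9c
5: ✓ SUBCC  r3←0x34
6: ✓ CMP  NZCV=1001
7: · MOVEQ
8: · ADDHI
9: ✓ MOVLS  r3←0xce

VAL = 0x76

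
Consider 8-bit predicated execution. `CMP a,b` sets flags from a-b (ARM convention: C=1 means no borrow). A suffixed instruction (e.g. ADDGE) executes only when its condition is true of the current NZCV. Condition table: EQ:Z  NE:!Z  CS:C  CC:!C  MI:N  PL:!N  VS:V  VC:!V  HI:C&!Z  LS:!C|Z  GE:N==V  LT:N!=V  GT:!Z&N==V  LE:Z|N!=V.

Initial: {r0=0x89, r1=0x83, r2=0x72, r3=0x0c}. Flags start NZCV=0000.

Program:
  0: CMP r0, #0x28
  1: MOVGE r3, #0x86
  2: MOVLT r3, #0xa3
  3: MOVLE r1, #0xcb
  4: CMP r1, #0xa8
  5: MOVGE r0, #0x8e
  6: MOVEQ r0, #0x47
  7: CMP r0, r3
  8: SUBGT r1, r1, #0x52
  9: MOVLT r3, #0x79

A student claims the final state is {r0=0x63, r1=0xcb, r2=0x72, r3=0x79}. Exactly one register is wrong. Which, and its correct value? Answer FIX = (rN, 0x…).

FIX = (r0, 0x8e)

0: ✓ CMP  NZCV=0011
1: · MOVGE
2: ✓ MOVLT  r3←0xa3
3: ✓ MOVLE  r1←0xcb
4: ✓ CMP  NZCV=0010
5: ✓ MOVGE  r0←0x8e
6: · MOVEQ
7: ✓ CMP  NZCV=1000
8: · SUBGT
9: ✓ MOVLT  r3←0x79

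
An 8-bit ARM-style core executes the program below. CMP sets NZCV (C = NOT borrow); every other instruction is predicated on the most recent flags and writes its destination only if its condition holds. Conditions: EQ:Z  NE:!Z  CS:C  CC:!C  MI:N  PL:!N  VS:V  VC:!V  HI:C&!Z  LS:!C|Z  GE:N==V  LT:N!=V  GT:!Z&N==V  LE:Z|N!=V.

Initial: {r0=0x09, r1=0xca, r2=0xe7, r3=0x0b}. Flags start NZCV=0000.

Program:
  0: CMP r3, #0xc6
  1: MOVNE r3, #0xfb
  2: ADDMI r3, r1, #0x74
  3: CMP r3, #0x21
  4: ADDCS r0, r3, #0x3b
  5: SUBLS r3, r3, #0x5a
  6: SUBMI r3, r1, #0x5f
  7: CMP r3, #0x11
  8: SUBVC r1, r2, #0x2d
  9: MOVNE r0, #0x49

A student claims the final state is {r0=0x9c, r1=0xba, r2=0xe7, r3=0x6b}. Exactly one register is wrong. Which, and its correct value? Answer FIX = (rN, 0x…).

FIX = (r0, 0x49)

0: ✓ CMP  NZCV=0000
1: ✓ MOVNE  r3←0xfb
2: · ADDMI
3: ✓ CMP  NZCV=1010
4: ✓ ADDCS  r0←0x36
5: · SUBLS
6: ✓ SUBMI  r3←0x6b
7: ✓ CMP  NZCV=0010
8: ✓ SUBVC  r1←0xba
9: ✓ MOVNE  r0←0x49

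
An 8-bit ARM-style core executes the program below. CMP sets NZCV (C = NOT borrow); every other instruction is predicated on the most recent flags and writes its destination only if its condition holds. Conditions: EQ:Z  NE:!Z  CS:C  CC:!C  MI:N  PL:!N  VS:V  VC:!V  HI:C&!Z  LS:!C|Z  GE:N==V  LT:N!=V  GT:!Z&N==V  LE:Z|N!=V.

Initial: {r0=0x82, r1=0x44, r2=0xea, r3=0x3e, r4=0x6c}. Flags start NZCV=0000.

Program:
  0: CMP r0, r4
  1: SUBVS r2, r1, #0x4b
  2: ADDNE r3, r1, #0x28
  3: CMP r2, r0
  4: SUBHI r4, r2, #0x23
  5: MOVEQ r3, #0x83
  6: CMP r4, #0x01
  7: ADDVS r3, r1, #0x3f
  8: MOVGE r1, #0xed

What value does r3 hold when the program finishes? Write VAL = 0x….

VAL = 0x6c

[0] flags=0011 → (cmp)
[1] flags=0011 VS?T → r2=0xf9
[2] flags=0011 NE?T → r3=0x6c
[3] flags=0010 → (cmp)
[4] flags=0010 HI?T → r4=0xd6
[5] flags=0010 EQ?F → skip
[6] flags=1010 → (cmp)
[7] flags=1010 VS?F → skip
[8] flags=1010 GE?F → skip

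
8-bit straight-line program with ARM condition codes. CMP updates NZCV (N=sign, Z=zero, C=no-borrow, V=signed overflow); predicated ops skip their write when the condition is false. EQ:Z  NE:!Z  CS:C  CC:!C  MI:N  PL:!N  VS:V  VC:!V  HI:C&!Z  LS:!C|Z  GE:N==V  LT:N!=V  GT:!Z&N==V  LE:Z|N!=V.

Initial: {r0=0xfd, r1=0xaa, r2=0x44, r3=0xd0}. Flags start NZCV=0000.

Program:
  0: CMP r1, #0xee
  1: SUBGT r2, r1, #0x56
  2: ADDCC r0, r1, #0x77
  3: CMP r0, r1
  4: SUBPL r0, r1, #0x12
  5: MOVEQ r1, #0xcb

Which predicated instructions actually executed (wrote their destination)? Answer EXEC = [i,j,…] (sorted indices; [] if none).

0: ✓ CMP  NZCV=1000
1: · SUBGT
2: ✓ ADDCC  r0←0x21
3: ✓ CMP  NZCV=0000
4: ✓ SUBPL  r0←0x98
5: · MOVEQ

EXEC = [2,4]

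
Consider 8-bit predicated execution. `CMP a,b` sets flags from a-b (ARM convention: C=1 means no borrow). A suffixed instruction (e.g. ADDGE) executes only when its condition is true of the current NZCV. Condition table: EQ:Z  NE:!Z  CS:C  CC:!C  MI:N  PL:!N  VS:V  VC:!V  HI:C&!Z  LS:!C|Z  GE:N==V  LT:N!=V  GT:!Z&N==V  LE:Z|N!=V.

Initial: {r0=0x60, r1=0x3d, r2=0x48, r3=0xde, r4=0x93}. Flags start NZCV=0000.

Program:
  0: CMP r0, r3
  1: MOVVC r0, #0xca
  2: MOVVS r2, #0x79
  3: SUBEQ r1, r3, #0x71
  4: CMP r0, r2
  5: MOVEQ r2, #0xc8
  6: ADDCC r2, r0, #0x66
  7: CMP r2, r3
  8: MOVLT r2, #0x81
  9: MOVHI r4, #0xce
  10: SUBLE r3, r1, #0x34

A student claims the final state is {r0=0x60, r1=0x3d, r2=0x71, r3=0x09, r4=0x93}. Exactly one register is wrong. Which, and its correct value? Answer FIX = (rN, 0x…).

[0] flags=1001 → (cmp)
[1] flags=1001 VC?F → skip
[2] flags=1001 VS?T → r2=0x79
[3] flags=1001 EQ?F → skip
[4] flags=1000 → (cmp)
[5] flags=1000 EQ?F → skip
[6] flags=1000 CC?T → r2=0xc6
[7] flags=1000 → (cmp)
[8] flags=1000 LT?T → r2=0x81
[9] flags=1000 HI?F → skip
[10] flags=1000 LE?T → r3=0x09

FIX = (r2, 0x81)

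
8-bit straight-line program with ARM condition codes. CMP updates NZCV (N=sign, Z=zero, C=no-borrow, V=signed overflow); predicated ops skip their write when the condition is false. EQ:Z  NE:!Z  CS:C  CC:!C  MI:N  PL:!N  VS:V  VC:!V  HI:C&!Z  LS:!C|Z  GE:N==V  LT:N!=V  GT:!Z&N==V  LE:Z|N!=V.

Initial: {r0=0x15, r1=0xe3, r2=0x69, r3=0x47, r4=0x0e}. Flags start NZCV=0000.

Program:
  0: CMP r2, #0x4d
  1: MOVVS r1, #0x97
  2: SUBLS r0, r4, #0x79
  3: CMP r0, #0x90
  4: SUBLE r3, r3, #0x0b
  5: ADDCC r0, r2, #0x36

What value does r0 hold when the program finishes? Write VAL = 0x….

VAL = 0x9f

[0] flags=0010 → (cmp)
[1] flags=0010 VS?F → skip
[2] flags=0010 LS?F → skip
[3] flags=1001 → (cmp)
[4] flags=1001 LE?F → skip
[5] flags=1001 CC?T → r0=0x9f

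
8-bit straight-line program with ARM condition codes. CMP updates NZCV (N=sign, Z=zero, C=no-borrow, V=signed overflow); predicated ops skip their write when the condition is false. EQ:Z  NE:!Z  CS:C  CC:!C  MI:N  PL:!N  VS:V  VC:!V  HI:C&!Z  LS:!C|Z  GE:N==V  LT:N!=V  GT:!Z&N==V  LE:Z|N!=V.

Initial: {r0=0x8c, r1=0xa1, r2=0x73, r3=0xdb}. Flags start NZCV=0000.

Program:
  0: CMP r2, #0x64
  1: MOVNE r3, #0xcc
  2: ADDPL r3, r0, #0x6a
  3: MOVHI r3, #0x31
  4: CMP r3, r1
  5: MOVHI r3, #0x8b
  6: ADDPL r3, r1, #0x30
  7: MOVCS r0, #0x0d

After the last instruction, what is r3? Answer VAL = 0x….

VAL = 0x31

[0] flags=0010 → (cmp)
[1] flags=0010 NE?T → r3=0xcc
[2] flags=0010 PL?T → r3=0xf6
[3] flags=0010 HI?T → r3=0x31
[4] flags=1001 → (cmp)
[5] flags=1001 HI?F → skip
[6] flags=1001 PL?F → skip
[7] flags=1001 CS?F → skip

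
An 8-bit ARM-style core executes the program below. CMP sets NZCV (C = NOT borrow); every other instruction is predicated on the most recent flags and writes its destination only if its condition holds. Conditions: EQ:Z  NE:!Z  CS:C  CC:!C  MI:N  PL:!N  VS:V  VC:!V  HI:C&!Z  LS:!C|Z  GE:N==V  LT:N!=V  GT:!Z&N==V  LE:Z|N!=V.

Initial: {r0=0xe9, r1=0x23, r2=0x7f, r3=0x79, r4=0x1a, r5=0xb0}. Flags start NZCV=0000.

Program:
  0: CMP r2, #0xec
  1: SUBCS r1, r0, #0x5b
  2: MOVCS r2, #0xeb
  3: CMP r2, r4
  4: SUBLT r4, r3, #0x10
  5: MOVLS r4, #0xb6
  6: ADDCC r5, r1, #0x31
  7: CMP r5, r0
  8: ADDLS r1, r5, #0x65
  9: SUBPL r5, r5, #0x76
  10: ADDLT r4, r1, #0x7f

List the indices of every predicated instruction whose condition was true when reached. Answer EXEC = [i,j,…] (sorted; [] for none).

EXEC = [8,10]

[0] flags=1001 → (cmp)
[1] flags=1001 CS?F → skip
[2] flags=1001 CS?F → skip
[3] flags=0010 → (cmp)
[4] flags=0010 LT?F → skip
[5] flags=0010 LS?F → skip
[6] flags=0010 CC?F → skip
[7] flags=1000 → (cmp)
[8] flags=1000 LS?T → r1=0x15
[9] flags=1000 PL?F → skip
[10] flags=1000 LT?T → r4=0x94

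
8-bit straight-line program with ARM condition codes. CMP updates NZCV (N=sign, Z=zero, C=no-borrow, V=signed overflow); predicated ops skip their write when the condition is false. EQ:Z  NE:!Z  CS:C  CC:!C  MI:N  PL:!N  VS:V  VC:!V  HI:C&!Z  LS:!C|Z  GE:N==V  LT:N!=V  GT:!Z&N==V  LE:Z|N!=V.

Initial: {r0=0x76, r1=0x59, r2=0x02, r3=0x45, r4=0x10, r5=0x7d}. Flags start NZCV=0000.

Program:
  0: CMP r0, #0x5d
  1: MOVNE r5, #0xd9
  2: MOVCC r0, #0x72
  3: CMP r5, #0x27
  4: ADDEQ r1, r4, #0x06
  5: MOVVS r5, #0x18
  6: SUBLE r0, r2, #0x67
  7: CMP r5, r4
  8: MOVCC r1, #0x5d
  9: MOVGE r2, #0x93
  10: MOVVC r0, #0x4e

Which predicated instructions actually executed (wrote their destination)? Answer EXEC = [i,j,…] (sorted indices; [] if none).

EXEC = [1,6,10]

[0] flags=0010 → (cmp)
[1] flags=0010 NE?T → r5=0xd9
[2] flags=0010 CC?F → skip
[3] flags=1010 → (cmp)
[4] flags=1010 EQ?F → skip
[5] flags=1010 VS?F → skip
[6] flags=1010 LE?T → r0=0x9b
[7] flags=1010 → (cmp)
[8] flags=1010 CC?F → skip
[9] flags=1010 GE?F → skip
[10] flags=1010 VC?T → r0=0x4e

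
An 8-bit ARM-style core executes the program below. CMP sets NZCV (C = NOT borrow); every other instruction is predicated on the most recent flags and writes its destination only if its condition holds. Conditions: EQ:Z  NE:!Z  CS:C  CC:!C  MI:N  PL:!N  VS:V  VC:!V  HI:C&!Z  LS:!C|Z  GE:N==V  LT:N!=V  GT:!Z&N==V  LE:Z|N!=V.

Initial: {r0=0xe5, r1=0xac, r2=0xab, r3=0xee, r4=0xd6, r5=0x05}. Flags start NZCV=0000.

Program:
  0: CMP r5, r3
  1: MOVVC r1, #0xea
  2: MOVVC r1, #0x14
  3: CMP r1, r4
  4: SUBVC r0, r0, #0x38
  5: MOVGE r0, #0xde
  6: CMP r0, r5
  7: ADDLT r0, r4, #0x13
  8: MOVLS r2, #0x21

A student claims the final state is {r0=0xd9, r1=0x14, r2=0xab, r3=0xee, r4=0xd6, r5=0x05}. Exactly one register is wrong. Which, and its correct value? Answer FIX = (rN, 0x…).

FIX = (r0, 0xe9)

[0] flags=0000 → (cmp)
[1] flags=0000 VC?T → r1=0xea
[2] flags=0000 VC?T → r1=0x14
[3] flags=0000 → (cmp)
[4] flags=0000 VC?T → r0=0xad
[5] flags=0000 GE?T → r0=0xde
[6] flags=1010 → (cmp)
[7] flags=1010 LT?T → r0=0xe9
[8] flags=1010 LS?F → skip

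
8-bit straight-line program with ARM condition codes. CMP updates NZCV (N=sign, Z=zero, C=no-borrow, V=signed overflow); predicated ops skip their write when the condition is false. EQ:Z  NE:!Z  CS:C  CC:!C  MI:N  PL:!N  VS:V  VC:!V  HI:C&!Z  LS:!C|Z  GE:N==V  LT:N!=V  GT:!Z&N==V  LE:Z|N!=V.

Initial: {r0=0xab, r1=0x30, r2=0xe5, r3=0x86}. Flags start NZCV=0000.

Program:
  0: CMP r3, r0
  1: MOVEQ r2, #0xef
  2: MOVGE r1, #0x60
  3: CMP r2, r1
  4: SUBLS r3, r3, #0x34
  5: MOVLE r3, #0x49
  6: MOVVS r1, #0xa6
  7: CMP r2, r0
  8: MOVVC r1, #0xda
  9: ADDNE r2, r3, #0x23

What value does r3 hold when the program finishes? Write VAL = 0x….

[0] flags=1000 → (cmp)
[1] flags=1000 EQ?F → skip
[2] flags=1000 GE?F → skip
[3] flags=1010 → (cmp)
[4] flags=1010 LS?F → skip
[5] flags=1010 LE?T → r3=0x49
[6] flags=1010 VS?F → skip
[7] flags=0010 → (cmp)
[8] flags=0010 VC?T → r1=0xda
[9] flags=0010 NE?T → r2=0x6c

VAL = 0x49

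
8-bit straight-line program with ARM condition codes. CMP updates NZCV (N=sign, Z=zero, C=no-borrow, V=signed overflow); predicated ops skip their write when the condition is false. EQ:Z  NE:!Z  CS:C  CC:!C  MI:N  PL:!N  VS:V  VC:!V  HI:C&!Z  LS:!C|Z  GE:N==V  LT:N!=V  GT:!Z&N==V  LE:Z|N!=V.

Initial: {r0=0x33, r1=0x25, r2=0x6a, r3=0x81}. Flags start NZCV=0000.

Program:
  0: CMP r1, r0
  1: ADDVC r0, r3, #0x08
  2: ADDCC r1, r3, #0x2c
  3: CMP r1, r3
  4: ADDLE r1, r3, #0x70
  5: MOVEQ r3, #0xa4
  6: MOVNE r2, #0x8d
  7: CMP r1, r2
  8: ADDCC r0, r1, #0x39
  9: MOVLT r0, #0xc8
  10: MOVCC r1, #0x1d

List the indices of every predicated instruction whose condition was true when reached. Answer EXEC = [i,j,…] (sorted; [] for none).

EXEC = [1,2,6]

[0] flags=1000 → (cmp)
[1] flags=1000 VC?T → r0=0x89
[2] flags=1000 CC?T → r1=0xad
[3] flags=0010 → (cmp)
[4] flags=0010 LE?F → skip
[5] flags=0010 EQ?F → skip
[6] flags=0010 NE?T → r2=0x8d
[7] flags=0010 → (cmp)
[8] flags=0010 CC?F → skip
[9] flags=0010 LT?F → skip
[10] flags=0010 CC?F → skip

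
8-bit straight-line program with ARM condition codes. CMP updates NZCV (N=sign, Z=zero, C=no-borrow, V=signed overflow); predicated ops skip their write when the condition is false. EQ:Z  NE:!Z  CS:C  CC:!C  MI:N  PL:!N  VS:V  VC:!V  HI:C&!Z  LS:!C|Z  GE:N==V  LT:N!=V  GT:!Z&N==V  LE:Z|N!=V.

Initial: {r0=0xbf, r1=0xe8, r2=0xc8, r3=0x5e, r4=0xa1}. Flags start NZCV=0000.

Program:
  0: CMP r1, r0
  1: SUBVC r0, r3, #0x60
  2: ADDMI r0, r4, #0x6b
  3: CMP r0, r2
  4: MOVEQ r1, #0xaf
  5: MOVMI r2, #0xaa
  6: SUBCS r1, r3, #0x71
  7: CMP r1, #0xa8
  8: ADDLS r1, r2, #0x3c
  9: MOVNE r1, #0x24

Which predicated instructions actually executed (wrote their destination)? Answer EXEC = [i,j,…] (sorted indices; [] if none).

[0] flags=0010 → (cmp)
[1] flags=0010 VC?T → r0=0xfe
[2] flags=0010 MI?F → skip
[3] flags=0010 → (cmp)
[4] flags=0010 EQ?F → skip
[5] flags=0010 MI?F → skip
[6] flags=0010 CS?T → r1=0xed
[7] flags=0010 → (cmp)
[8] flags=0010 LS?F → skip
[9] flags=0010 NE?T → r1=0x24

EXEC = [1,6,9]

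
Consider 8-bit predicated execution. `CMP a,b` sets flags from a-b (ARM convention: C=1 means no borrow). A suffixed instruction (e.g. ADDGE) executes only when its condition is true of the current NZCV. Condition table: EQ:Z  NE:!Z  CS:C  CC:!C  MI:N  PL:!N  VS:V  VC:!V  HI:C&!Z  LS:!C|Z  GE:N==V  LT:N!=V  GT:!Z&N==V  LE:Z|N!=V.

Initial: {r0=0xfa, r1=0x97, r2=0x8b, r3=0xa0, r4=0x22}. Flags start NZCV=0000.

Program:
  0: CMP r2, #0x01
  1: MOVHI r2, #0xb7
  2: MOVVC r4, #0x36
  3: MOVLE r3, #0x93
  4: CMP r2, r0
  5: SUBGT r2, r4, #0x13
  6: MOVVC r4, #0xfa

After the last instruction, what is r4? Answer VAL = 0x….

VAL = 0xfa

[0] flags=1010 → (cmp)
[1] flags=1010 HI?T → r2=0xb7
[2] flags=1010 VC?T → r4=0x36
[3] flags=1010 LE?T → r3=0x93
[4] flags=1000 → (cmp)
[5] flags=1000 GT?F → skip
[6] flags=1000 VC?T → r4=0xfa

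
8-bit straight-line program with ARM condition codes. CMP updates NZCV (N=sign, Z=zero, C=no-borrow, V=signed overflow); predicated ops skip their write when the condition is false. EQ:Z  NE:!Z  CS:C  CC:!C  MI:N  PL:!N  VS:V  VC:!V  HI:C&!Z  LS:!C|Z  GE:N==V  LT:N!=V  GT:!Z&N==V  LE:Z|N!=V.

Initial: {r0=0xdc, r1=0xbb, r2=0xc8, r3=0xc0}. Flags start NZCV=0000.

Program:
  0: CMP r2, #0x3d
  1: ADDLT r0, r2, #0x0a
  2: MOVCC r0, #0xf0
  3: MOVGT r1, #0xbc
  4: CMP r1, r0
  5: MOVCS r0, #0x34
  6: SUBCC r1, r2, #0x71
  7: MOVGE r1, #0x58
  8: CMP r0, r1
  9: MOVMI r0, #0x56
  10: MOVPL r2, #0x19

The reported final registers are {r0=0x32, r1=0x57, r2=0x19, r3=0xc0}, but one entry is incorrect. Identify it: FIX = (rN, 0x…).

[0] flags=1010 → (cmp)
[1] flags=1010 LT?T → r0=0xd2
[2] flags=1010 CC?F → skip
[3] flags=1010 GT?F → skip
[4] flags=1000 → (cmp)
[5] flags=1000 CS?F → skip
[6] flags=1000 CC?T → r1=0x57
[7] flags=1000 GE?F → skip
[8] flags=0011 → (cmp)
[9] flags=0011 MI?F → skip
[10] flags=0011 PL?T → r2=0x19

FIX = (r0, 0xd2)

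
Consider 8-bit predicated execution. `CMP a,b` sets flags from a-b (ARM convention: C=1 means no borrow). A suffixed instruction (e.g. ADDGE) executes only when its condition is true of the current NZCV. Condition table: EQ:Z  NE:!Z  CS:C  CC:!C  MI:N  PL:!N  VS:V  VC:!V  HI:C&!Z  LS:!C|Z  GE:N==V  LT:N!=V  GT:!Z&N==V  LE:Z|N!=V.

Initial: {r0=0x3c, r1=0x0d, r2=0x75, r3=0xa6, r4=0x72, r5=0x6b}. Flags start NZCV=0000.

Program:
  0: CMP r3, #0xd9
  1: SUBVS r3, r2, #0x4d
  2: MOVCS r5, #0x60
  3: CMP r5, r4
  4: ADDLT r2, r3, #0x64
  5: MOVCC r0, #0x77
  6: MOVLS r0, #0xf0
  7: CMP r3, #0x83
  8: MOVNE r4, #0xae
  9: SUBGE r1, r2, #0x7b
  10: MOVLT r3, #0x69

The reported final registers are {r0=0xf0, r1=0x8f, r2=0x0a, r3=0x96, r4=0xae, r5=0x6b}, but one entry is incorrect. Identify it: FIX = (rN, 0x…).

[0] flags=1000 → (cmp)
[1] flags=1000 VS?F → skip
[2] flags=1000 CS?F → skip
[3] flags=1000 → (cmp)
[4] flags=1000 LT?T → r2=0x0a
[5] flags=1000 CC?T → r0=0x77
[6] flags=1000 LS?T → r0=0xf0
[7] flags=0010 → (cmp)
[8] flags=0010 NE?T → r4=0xae
[9] flags=0010 GE?T → r1=0x8f
[10] flags=0010 LT?F → skip

FIX = (r3, 0xa6)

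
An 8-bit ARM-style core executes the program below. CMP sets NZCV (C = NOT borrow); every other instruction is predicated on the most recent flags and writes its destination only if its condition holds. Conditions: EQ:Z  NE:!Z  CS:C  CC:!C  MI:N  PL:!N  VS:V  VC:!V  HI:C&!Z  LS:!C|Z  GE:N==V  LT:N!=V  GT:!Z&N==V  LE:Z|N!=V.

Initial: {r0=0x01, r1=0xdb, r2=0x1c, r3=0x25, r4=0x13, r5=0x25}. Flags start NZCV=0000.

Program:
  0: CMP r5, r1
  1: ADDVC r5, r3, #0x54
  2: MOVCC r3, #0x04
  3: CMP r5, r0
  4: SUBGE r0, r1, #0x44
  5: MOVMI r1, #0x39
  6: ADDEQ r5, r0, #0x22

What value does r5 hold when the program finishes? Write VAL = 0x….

VAL = 0x79

0: ✓ CMP  NZCV=0000
1: ✓ ADDVC  r5←0x79
2: ✓ MOVCC  r3←0x04
3: ✓ CMP  NZCV=0010
4: ✓ SUBGE  r0←0x97
5: · MOVMI
6: · ADDEQ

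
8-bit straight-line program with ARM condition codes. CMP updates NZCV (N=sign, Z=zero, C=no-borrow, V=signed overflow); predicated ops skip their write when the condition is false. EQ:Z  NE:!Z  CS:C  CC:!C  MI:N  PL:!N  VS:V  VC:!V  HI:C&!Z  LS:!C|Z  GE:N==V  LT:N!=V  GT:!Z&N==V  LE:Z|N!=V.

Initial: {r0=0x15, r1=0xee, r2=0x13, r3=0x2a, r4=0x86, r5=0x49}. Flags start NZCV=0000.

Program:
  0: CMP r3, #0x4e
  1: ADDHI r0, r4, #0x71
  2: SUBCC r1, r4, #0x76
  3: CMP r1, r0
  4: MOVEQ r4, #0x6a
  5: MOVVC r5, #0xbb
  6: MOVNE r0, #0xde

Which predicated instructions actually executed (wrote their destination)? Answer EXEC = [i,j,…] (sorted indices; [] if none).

EXEC = [2,5,6]

0: ✓ CMP  NZCV=1000
1: · ADDHI
2: ✓ SUBCC  r1←0x10
3: ✓ CMP  NZCV=1000
4: · MOVEQ
5: ✓ MOVVC  r5←0xbb
6: ✓ MOVNE  r0←0xde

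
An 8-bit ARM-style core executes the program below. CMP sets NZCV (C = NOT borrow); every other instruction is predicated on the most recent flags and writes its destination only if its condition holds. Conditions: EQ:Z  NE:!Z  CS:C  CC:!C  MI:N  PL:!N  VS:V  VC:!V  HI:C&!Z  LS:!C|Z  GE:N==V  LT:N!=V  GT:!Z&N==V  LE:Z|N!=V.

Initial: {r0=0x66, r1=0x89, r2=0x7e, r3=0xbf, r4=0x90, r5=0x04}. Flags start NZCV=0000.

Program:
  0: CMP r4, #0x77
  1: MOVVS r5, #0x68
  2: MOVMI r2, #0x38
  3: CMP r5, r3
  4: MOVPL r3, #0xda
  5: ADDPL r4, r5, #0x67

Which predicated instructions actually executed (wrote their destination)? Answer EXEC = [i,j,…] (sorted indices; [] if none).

[0] flags=0011 → (cmp)
[1] flags=0011 VS?T → r5=0x68
[2] flags=0011 MI?F → skip
[3] flags=1001 → (cmp)
[4] flags=1001 PL?F → skip
[5] flags=1001 PL?F → skip

EXEC = [1]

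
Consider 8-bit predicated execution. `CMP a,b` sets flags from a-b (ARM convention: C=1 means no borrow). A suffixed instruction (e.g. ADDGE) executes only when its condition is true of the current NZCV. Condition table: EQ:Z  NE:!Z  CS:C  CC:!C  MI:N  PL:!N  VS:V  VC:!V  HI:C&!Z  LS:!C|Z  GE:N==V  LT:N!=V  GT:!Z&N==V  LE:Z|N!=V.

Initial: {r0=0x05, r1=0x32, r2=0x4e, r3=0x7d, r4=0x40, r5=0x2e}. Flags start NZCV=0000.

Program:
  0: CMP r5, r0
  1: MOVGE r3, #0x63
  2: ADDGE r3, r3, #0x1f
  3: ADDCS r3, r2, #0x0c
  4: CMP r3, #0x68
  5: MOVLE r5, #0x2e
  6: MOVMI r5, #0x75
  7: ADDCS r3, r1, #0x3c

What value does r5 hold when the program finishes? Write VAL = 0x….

VAL = 0x75

[0] flags=0010 → (cmp)
[1] flags=0010 GE?T → r3=0x63
[2] flags=0010 GE?T → r3=0x82
[3] flags=0010 CS?T → r3=0x5a
[4] flags=1000 → (cmp)
[5] flags=1000 LE?T → r5=0x2e
[6] flags=1000 MI?T → r5=0x75
[7] flags=1000 CS?F → skip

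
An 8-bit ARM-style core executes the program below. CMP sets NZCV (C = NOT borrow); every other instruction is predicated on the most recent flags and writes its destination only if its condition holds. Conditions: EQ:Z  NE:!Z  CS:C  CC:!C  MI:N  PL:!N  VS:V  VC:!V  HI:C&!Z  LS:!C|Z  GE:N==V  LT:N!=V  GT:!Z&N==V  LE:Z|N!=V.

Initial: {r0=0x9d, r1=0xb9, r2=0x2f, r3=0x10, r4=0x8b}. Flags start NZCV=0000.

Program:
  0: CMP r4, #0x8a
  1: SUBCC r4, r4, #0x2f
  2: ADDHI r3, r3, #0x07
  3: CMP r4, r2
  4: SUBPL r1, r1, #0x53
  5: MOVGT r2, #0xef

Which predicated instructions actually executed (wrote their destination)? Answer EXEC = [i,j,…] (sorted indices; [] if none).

EXEC = [2,4]

0: ✓ CMP  NZCV=0010
1: · SUBCC
2: ✓ ADDHI  r3←0x17
3: ✓ CMP  NZCV=0011
4: ✓ SUBPL  r1←0x66
5: · MOVGT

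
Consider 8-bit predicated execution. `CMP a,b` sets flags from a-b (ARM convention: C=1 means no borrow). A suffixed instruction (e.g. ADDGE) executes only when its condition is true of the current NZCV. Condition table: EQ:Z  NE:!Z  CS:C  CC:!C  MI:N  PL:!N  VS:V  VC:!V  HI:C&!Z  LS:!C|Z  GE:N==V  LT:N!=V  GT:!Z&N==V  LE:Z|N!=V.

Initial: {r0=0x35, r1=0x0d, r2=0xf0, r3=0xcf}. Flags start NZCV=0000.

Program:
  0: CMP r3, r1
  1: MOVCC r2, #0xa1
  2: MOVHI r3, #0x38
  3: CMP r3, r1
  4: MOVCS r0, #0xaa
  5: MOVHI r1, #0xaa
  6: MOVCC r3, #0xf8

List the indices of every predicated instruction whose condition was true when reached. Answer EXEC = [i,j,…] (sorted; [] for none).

0: ✓ CMP  NZCV=1010
1: · MOVCC
2: ✓ MOVHI  r3←0x38
3: ✓ CMP  NZCV=0010
4: ✓ MOVCS  r0←0xaa
5: ✓ MOVHI  r1←0xaa
6: · MOVCC

EXEC = [2,4,5]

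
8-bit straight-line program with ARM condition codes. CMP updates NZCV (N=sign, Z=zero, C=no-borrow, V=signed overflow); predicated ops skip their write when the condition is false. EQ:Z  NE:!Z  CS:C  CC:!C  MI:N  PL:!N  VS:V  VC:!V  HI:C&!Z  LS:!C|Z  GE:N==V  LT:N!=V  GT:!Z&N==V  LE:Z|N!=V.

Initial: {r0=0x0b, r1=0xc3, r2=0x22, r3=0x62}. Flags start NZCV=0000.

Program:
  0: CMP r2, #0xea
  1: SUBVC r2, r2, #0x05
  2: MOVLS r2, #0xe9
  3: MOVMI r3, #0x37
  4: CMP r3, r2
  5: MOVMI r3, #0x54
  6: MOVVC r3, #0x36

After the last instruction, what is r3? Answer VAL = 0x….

[0] flags=0000 → (cmp)
[1] flags=0000 VC?T → r2=0x1d
[2] flags=0000 LS?T → r2=0xe9
[3] flags=0000 MI?F → skip
[4] flags=0000 → (cmp)
[5] flags=0000 MI?F → skip
[6] flags=0000 VC?T → r3=0x36

VAL = 0x36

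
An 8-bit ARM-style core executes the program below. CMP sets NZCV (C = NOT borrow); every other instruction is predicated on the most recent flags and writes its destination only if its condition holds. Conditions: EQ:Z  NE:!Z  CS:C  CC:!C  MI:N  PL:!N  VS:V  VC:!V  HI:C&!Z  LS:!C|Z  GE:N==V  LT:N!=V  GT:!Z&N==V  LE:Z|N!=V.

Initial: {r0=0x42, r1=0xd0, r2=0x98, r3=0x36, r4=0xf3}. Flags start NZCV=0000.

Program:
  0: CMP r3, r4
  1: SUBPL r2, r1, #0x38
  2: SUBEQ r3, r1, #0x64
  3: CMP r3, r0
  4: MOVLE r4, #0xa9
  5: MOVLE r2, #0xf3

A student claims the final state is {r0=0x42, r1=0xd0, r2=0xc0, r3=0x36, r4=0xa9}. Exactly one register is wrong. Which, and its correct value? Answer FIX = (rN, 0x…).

0: ✓ CMP  NZCV=0000
1: ✓ SUBPL  r2←0x98
2: · SUBEQ
3: ✓ CMP  NZCV=1000
4: ✓ MOVLE  r4←0xa9
5: ✓ MOVLE  r2←0xf3

FIX = (r2, 0xf3)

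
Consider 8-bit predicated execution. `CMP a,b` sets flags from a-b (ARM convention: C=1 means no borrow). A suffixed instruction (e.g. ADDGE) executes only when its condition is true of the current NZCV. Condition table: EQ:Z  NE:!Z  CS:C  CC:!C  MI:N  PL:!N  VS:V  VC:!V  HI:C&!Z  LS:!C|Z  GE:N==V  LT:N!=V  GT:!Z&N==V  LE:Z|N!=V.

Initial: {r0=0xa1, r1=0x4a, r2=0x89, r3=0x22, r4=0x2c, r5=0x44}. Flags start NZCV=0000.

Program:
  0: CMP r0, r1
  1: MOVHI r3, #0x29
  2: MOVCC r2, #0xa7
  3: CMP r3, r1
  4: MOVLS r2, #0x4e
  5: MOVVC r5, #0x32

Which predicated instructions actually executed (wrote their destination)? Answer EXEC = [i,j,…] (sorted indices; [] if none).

EXEC = [1,4,5]

[0] flags=0011 → (cmp)
[1] flags=0011 HI?T → r3=0x29
[2] flags=0011 CC?F → skip
[3] flags=1000 → (cmp)
[4] flags=1000 LS?T → r2=0x4e
[5] flags=1000 VC?T → r5=0x32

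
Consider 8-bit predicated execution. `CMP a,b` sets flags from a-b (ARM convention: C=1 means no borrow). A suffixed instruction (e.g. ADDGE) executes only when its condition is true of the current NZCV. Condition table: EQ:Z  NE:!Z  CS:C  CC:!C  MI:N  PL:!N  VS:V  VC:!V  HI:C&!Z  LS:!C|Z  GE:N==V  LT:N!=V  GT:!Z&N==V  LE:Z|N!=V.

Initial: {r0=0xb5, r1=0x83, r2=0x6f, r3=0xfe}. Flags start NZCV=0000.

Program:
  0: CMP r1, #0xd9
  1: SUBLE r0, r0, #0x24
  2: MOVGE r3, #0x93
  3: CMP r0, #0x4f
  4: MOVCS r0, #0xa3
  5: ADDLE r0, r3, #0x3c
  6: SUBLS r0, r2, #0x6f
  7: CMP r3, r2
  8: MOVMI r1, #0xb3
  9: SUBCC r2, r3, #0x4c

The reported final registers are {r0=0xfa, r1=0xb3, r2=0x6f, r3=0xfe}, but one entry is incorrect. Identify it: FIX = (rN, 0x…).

[0] flags=1000 → (cmp)
[1] flags=1000 LE?T → r0=0x91
[2] flags=1000 GE?F → skip
[3] flags=0011 → (cmp)
[4] flags=0011 CS?T → r0=0xa3
[5] flags=0011 LE?T → r0=0x3a
[6] flags=0011 LS?F → skip
[7] flags=1010 → (cmp)
[8] flags=1010 MI?T → r1=0xb3
[9] flags=1010 CC?F → skip

FIX = (r0, 0x3a)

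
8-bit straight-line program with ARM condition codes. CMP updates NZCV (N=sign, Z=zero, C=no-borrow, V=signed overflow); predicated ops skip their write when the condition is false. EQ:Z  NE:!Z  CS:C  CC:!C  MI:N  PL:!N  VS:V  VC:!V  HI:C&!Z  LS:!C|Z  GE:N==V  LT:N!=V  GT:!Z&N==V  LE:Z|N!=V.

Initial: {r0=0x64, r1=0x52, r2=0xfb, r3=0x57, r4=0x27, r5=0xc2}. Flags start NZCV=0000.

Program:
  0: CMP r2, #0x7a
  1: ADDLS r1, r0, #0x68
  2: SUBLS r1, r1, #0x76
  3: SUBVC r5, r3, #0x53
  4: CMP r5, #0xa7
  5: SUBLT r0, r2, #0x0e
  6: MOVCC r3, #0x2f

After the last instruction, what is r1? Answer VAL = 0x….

0: ✓ CMP  NZCV=1010
1: · ADDLS
2: · SUBLS
3: ✓ SUBVC  r5←0x04
4: ✓ CMP  NZCV=0000
5: · SUBLT
6: ✓ MOVCC  r3←0x2f

VAL = 0x52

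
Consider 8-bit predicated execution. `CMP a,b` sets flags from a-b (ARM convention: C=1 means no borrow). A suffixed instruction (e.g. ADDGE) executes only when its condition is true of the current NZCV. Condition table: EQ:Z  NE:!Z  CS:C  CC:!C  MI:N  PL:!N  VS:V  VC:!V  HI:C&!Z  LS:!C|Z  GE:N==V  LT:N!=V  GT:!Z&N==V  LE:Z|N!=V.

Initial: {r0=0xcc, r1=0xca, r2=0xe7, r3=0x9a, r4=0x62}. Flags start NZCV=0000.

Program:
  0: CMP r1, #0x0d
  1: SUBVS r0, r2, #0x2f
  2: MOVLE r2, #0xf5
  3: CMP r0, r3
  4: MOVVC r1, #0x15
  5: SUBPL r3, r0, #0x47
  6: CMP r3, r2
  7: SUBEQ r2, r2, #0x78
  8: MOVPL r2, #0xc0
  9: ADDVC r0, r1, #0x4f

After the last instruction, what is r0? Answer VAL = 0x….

VAL = 0x64

[0] flags=1010 → (cmp)
[1] flags=1010 VS?F → skip
[2] flags=1010 LE?T → r2=0xf5
[3] flags=0010 → (cmp)
[4] flags=0010 VC?T → r1=0x15
[5] flags=0010 PL?T → r3=0x85
[6] flags=1000 → (cmp)
[7] flags=1000 EQ?F → skip
[8] flags=1000 PL?F → skip
[9] flags=1000 VC?T → r0=0x64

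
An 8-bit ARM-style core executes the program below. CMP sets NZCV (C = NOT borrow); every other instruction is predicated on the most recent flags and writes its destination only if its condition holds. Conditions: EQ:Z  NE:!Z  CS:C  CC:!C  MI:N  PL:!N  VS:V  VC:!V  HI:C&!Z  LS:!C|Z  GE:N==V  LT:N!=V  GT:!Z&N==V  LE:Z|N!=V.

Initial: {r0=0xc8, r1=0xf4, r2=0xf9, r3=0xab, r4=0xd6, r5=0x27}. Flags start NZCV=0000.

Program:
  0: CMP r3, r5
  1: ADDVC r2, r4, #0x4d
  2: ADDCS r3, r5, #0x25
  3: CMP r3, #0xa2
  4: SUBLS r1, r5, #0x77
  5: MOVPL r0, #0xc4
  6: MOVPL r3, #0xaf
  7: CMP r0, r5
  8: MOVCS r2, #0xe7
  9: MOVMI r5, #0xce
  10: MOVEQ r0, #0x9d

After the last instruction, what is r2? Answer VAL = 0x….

0: ✓ CMP  NZCV=1010
1: ✓ ADDVC  r2←0x23
2: ✓ ADDCS  r3←0x4c
3: ✓ CMP  NZCV=1001
4: ✓ SUBLS  r1←0xb0
5: · MOVPL
6: · MOVPL
7: ✓ CMP  NZCV=1010
8: ✓ MOVCS  r2←0xe7
9: ✓ MOVMI  r5←0xce
10: · MOVEQ

VAL = 0xe7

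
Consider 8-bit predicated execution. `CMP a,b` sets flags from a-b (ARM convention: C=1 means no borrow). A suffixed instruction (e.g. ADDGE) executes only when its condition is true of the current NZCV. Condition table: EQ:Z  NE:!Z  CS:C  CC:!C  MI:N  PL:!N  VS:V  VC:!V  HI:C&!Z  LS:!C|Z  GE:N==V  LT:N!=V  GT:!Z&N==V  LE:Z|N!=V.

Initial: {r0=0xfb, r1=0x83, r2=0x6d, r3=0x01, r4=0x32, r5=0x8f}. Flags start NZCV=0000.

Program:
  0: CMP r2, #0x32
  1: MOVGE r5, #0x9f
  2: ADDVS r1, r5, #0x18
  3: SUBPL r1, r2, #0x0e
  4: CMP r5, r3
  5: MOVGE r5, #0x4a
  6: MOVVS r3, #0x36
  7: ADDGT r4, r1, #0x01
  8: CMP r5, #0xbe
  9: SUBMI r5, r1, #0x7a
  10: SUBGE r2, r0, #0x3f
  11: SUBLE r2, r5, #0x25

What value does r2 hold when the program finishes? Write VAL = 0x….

0: ✓ CMP  NZCV=0010
1: ✓ MOVGE  r5←0x9f
2: · ADDVS
3: ✓ SUBPL  r1←0x5f
4: ✓ CMP  NZCV=1010
5: · MOVGE
6: · MOVVS
7: · ADDGT
8: ✓ CMP  NZCV=1000
9: ✓ SUBMI  r5←0xe5
10: · SUBGE
11: ✓ SUBLE  r2←0xc0

VAL = 0xc0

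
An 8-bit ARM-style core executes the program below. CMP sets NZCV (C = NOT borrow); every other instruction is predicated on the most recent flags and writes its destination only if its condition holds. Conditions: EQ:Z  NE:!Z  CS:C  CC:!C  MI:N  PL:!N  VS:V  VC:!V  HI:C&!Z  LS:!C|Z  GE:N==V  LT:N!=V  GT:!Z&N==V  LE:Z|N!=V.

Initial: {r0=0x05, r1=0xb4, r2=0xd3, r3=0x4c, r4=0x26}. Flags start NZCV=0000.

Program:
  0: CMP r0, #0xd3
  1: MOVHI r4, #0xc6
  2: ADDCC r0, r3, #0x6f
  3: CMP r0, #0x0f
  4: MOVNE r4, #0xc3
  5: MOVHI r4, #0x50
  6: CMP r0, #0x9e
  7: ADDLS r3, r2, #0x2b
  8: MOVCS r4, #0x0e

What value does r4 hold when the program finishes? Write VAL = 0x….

VAL = 0x0e

[0] flags=0000 → (cmp)
[1] flags=0000 HI?F → skip
[2] flags=0000 CC?T → r0=0xbb
[3] flags=1010 → (cmp)
[4] flags=1010 NE?T → r4=0xc3
[5] flags=1010 HI?T → r4=0x50
[6] flags=0010 → (cmp)
[7] flags=0010 LS?F → skip
[8] flags=0010 CS?T → r4=0x0e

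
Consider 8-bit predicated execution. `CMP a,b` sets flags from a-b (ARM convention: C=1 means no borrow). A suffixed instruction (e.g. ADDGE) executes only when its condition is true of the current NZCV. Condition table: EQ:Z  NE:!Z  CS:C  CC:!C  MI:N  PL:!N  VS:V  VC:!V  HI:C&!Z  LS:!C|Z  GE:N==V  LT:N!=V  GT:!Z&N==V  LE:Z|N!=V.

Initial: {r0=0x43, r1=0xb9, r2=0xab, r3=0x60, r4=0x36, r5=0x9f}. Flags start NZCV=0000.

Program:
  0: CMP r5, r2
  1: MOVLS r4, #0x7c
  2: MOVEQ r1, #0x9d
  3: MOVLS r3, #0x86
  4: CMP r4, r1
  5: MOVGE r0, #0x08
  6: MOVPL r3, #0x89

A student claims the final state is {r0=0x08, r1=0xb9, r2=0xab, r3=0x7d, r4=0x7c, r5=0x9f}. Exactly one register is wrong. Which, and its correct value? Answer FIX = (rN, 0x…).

[0] flags=1000 → (cmp)
[1] flags=1000 LS?T → r4=0x7c
[2] flags=1000 EQ?F → skip
[3] flags=1000 LS?T → r3=0x86
[4] flags=1001 → (cmp)
[5] flags=1001 GE?T → r0=0x08
[6] flags=1001 PL?F → skip

FIX = (r3, 0x86)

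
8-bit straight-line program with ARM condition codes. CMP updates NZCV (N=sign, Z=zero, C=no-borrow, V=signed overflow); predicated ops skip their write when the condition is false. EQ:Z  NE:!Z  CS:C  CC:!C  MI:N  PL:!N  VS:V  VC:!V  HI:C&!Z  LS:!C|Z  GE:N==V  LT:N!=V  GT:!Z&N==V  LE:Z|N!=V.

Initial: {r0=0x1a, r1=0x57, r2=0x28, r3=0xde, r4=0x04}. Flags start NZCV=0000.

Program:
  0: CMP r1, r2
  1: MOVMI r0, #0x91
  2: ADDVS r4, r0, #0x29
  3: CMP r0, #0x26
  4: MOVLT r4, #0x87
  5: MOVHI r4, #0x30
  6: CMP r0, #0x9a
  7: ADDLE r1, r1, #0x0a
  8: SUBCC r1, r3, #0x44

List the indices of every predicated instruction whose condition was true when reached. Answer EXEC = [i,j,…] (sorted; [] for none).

EXEC = [4,8]

[0] flags=0010 → (cmp)
[1] flags=0010 MI?F → skip
[2] flags=0010 VS?F → skip
[3] flags=1000 → (cmp)
[4] flags=1000 LT?T → r4=0x87
[5] flags=1000 HI?F → skip
[6] flags=1001 → (cmp)
[7] flags=1001 LE?F → skip
[8] flags=1001 CC?T → r1=0x9a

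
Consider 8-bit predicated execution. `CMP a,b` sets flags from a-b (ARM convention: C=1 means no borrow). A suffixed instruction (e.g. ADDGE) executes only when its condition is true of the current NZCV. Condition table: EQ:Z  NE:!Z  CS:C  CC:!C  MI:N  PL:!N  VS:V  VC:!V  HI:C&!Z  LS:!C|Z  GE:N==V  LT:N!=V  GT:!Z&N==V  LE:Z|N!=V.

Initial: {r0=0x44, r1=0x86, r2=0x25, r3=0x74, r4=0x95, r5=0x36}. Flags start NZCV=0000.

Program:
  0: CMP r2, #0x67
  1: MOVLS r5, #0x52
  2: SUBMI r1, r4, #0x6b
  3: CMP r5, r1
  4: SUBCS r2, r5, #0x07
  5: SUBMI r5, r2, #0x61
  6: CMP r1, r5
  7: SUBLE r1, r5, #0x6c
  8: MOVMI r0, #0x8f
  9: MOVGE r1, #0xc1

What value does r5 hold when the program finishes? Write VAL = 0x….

VAL = 0x52

[0] flags=1000 → (cmp)
[1] flags=1000 LS?T → r5=0x52
[2] flags=1000 MI?T → r1=0x2a
[3] flags=0010 → (cmp)
[4] flags=0010 CS?T → r2=0x4b
[5] flags=0010 MI?F → skip
[6] flags=1000 → (cmp)
[7] flags=1000 LE?T → r1=0xe6
[8] flags=1000 MI?T → r0=0x8f
[9] flags=1000 GE?F → skip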